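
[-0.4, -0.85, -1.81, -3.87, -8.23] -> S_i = -0.40*2.13^i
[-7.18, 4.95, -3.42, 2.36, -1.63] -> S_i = -7.18*(-0.69)^i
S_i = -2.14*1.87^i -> [-2.14, -4.0, -7.48, -13.99, -26.17]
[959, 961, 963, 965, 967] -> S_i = 959 + 2*i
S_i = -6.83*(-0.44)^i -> [-6.83, 3.01, -1.32, 0.58, -0.26]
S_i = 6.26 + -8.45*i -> [6.26, -2.19, -10.64, -19.09, -27.54]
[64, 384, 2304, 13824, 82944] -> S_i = 64*6^i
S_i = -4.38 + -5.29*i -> [-4.38, -9.67, -14.96, -20.25, -25.54]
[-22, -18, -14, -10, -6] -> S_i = -22 + 4*i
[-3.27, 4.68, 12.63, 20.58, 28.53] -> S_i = -3.27 + 7.95*i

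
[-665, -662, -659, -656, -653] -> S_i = -665 + 3*i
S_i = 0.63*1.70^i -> [0.63, 1.07, 1.82, 3.1, 5.26]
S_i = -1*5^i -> [-1, -5, -25, -125, -625]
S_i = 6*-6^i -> [6, -36, 216, -1296, 7776]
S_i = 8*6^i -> [8, 48, 288, 1728, 10368]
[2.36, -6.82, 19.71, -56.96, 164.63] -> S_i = 2.36*(-2.89)^i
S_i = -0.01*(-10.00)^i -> [-0.01, 0.1, -1.0, 10.0, -100.0]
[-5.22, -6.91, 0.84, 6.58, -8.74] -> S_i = Random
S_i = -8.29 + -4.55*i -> [-8.29, -12.84, -17.39, -21.94, -26.49]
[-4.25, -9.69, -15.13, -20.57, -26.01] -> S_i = -4.25 + -5.44*i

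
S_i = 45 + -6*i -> [45, 39, 33, 27, 21]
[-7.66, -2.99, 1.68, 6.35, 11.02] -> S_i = -7.66 + 4.67*i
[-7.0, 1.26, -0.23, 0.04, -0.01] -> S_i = -7.00*(-0.18)^i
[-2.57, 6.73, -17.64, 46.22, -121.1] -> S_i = -2.57*(-2.62)^i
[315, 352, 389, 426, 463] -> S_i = 315 + 37*i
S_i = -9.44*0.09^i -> [-9.44, -0.85, -0.08, -0.01, -0.0]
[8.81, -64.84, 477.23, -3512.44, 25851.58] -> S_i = 8.81*(-7.36)^i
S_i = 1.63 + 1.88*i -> [1.63, 3.51, 5.39, 7.27, 9.15]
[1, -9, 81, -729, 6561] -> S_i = 1*-9^i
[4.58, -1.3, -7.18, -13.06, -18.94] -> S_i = 4.58 + -5.88*i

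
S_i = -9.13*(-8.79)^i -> [-9.13, 80.25, -705.42, 6200.65, -54503.74]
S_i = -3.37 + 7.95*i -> [-3.37, 4.58, 12.53, 20.48, 28.43]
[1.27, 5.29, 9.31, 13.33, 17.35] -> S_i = 1.27 + 4.02*i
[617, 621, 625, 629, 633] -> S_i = 617 + 4*i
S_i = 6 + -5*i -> [6, 1, -4, -9, -14]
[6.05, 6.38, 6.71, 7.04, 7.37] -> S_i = 6.05 + 0.33*i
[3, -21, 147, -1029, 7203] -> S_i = 3*-7^i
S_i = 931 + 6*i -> [931, 937, 943, 949, 955]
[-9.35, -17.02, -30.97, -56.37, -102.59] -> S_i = -9.35*1.82^i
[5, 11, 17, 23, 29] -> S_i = 5 + 6*i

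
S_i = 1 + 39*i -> [1, 40, 79, 118, 157]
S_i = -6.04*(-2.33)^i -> [-6.04, 14.07, -32.79, 76.4, -178.02]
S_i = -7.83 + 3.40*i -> [-7.83, -4.43, -1.03, 2.37, 5.77]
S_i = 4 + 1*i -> [4, 5, 6, 7, 8]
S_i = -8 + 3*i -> [-8, -5, -2, 1, 4]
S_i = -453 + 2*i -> [-453, -451, -449, -447, -445]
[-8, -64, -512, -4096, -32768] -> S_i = -8*8^i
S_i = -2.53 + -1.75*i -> [-2.53, -4.28, -6.03, -7.78, -9.53]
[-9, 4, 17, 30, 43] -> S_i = -9 + 13*i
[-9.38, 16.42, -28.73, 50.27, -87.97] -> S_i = -9.38*(-1.75)^i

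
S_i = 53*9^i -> [53, 477, 4293, 38637, 347733]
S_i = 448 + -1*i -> [448, 447, 446, 445, 444]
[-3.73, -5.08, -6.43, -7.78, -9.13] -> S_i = -3.73 + -1.35*i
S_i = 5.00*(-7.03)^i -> [5.0, -35.15, 247.1, -1737.14, 12212.13]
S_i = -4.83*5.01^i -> [-4.83, -24.2, -121.23, -607.38, -3042.97]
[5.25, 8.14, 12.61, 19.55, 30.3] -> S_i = 5.25*1.55^i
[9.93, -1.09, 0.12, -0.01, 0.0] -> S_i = 9.93*(-0.11)^i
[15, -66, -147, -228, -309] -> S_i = 15 + -81*i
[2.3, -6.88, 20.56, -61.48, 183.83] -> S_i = 2.30*(-2.99)^i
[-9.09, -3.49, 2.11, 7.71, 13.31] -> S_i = -9.09 + 5.60*i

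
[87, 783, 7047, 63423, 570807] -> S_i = 87*9^i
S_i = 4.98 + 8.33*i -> [4.98, 13.31, 21.64, 29.97, 38.3]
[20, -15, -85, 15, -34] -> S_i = Random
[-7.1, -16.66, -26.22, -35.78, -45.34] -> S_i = -7.10 + -9.56*i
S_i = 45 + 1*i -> [45, 46, 47, 48, 49]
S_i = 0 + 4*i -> [0, 4, 8, 12, 16]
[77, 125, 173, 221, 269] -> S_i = 77 + 48*i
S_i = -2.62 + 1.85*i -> [-2.62, -0.77, 1.08, 2.93, 4.78]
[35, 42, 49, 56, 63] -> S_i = 35 + 7*i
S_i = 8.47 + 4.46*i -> [8.47, 12.93, 17.39, 21.85, 26.31]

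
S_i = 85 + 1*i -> [85, 86, 87, 88, 89]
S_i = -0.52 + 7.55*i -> [-0.52, 7.03, 14.58, 22.13, 29.68]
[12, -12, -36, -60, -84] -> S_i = 12 + -24*i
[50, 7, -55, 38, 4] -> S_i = Random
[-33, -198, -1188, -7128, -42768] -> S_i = -33*6^i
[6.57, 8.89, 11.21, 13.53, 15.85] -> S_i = 6.57 + 2.32*i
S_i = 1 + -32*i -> [1, -31, -63, -95, -127]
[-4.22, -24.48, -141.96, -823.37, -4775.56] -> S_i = -4.22*5.80^i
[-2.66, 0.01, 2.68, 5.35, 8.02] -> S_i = -2.66 + 2.67*i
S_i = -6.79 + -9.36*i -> [-6.79, -16.15, -25.51, -34.87, -44.23]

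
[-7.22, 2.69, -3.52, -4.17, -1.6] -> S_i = Random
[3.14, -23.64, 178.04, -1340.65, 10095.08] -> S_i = 3.14*(-7.53)^i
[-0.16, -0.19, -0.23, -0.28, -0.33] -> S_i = -0.16*1.20^i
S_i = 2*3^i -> [2, 6, 18, 54, 162]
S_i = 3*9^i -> [3, 27, 243, 2187, 19683]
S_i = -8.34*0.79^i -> [-8.34, -6.59, -5.2, -4.11, -3.25]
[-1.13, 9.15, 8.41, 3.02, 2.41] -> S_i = Random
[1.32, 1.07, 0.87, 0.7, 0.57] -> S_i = 1.32*0.81^i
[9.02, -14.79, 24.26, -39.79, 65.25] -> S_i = 9.02*(-1.64)^i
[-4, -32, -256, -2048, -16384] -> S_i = -4*8^i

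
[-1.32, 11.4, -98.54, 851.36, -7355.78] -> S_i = -1.32*(-8.64)^i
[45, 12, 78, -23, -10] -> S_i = Random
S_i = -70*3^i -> [-70, -210, -630, -1890, -5670]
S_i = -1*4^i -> [-1, -4, -16, -64, -256]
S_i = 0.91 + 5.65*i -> [0.91, 6.56, 12.21, 17.86, 23.51]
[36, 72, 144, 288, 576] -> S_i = 36*2^i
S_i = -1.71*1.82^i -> [-1.71, -3.11, -5.66, -10.31, -18.76]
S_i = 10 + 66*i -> [10, 76, 142, 208, 274]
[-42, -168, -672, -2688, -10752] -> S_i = -42*4^i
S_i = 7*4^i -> [7, 28, 112, 448, 1792]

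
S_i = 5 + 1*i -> [5, 6, 7, 8, 9]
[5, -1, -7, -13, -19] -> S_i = 5 + -6*i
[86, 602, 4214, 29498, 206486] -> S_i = 86*7^i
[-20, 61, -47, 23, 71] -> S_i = Random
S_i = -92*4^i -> [-92, -368, -1472, -5888, -23552]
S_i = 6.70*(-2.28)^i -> [6.7, -15.28, 34.83, -79.41, 181.06]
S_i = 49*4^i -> [49, 196, 784, 3136, 12544]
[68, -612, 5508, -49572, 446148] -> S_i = 68*-9^i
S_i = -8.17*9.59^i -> [-8.17, -78.35, -751.38, -7205.73, -69102.93]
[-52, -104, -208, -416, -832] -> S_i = -52*2^i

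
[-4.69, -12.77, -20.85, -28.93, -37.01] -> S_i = -4.69 + -8.08*i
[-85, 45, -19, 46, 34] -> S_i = Random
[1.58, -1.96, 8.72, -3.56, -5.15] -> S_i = Random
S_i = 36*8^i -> [36, 288, 2304, 18432, 147456]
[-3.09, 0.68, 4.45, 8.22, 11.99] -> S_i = -3.09 + 3.77*i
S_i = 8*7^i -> [8, 56, 392, 2744, 19208]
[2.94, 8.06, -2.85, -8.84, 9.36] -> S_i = Random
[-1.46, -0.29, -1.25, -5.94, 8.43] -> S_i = Random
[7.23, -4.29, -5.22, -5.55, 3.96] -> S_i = Random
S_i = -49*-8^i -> [-49, 392, -3136, 25088, -200704]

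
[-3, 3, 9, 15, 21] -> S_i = -3 + 6*i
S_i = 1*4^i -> [1, 4, 16, 64, 256]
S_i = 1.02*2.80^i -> [1.02, 2.86, 8.0, 22.39, 62.69]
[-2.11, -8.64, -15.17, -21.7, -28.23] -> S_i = -2.11 + -6.53*i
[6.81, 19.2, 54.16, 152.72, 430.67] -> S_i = 6.81*2.82^i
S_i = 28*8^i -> [28, 224, 1792, 14336, 114688]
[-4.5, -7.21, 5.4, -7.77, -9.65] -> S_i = Random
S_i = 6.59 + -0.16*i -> [6.59, 6.43, 6.27, 6.11, 5.95]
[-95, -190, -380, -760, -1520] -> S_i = -95*2^i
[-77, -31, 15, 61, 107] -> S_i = -77 + 46*i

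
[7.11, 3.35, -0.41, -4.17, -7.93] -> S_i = 7.11 + -3.76*i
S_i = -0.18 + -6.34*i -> [-0.18, -6.52, -12.86, -19.2, -25.54]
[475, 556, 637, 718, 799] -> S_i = 475 + 81*i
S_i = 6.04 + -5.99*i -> [6.04, 0.05, -5.94, -11.93, -17.92]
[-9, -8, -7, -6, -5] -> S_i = -9 + 1*i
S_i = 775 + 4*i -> [775, 779, 783, 787, 791]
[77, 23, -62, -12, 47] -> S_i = Random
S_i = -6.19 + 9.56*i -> [-6.19, 3.37, 12.93, 22.49, 32.05]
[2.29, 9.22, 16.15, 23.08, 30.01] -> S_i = 2.29 + 6.93*i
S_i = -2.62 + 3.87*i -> [-2.62, 1.25, 5.12, 8.99, 12.86]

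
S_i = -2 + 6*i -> [-2, 4, 10, 16, 22]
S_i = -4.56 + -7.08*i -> [-4.56, -11.64, -18.72, -25.8, -32.88]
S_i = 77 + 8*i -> [77, 85, 93, 101, 109]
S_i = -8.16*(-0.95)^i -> [-8.16, 7.75, -7.36, 7.0, -6.65]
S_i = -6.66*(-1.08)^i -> [-6.66, 7.19, -7.77, 8.39, -9.06]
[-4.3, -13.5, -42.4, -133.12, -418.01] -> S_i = -4.30*3.14^i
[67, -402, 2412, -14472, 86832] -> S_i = 67*-6^i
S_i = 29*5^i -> [29, 145, 725, 3625, 18125]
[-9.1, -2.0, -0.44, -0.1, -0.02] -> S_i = -9.10*0.22^i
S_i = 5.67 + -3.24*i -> [5.67, 2.43, -0.81, -4.05, -7.29]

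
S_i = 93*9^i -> [93, 837, 7533, 67797, 610173]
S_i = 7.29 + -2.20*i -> [7.29, 5.09, 2.89, 0.69, -1.51]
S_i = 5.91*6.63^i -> [5.91, 39.18, 259.79, 1722.38, 11419.36]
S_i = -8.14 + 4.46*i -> [-8.14, -3.68, 0.78, 5.24, 9.7]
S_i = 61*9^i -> [61, 549, 4941, 44469, 400221]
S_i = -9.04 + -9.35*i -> [-9.04, -18.39, -27.74, -37.09, -46.44]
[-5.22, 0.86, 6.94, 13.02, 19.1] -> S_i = -5.22 + 6.08*i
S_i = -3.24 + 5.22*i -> [-3.24, 1.98, 7.2, 12.42, 17.64]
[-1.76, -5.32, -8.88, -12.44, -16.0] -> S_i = -1.76 + -3.56*i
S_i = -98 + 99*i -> [-98, 1, 100, 199, 298]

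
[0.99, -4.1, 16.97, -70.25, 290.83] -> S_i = 0.99*(-4.14)^i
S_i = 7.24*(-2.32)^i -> [7.24, -16.8, 38.97, -90.41, 209.74]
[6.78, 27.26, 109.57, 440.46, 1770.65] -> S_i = 6.78*4.02^i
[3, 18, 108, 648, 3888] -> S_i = 3*6^i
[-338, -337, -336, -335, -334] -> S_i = -338 + 1*i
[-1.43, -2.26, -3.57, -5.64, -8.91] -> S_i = -1.43*1.58^i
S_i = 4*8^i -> [4, 32, 256, 2048, 16384]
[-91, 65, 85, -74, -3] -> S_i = Random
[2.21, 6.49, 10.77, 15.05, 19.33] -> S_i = 2.21 + 4.28*i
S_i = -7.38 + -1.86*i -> [-7.38, -9.24, -11.1, -12.96, -14.82]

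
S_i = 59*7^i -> [59, 413, 2891, 20237, 141659]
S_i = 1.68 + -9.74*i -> [1.68, -8.06, -17.8, -27.54, -37.28]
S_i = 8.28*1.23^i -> [8.28, 10.18, 12.53, 15.41, 18.95]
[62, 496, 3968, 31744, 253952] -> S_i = 62*8^i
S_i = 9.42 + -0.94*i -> [9.42, 8.48, 7.54, 6.6, 5.66]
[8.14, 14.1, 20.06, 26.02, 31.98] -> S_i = 8.14 + 5.96*i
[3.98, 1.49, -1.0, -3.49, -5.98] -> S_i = 3.98 + -2.49*i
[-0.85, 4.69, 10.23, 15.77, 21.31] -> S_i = -0.85 + 5.54*i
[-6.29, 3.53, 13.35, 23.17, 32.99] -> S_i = -6.29 + 9.82*i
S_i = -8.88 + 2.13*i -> [-8.88, -6.75, -4.62, -2.49, -0.36]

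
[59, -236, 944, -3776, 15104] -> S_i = 59*-4^i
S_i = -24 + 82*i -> [-24, 58, 140, 222, 304]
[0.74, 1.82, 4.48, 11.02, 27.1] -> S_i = 0.74*2.46^i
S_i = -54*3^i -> [-54, -162, -486, -1458, -4374]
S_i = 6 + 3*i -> [6, 9, 12, 15, 18]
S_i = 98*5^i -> [98, 490, 2450, 12250, 61250]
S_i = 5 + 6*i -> [5, 11, 17, 23, 29]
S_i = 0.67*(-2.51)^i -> [0.67, -1.68, 4.22, -10.59, 26.59]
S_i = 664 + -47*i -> [664, 617, 570, 523, 476]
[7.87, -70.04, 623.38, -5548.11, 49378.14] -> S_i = 7.87*(-8.90)^i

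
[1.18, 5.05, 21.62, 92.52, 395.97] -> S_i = 1.18*4.28^i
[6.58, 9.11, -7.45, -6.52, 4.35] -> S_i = Random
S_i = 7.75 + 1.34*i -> [7.75, 9.09, 10.43, 11.77, 13.11]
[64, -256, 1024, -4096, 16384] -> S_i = 64*-4^i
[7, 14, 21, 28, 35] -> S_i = 7 + 7*i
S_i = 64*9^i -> [64, 576, 5184, 46656, 419904]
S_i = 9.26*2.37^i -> [9.26, 21.95, 52.01, 123.27, 292.15]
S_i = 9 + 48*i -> [9, 57, 105, 153, 201]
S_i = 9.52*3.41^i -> [9.52, 32.46, 110.7, 377.49, 1287.22]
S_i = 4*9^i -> [4, 36, 324, 2916, 26244]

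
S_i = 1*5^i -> [1, 5, 25, 125, 625]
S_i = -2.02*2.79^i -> [-2.02, -5.64, -15.72, -43.87, -122.4]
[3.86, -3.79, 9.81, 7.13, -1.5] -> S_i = Random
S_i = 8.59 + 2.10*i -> [8.59, 10.69, 12.79, 14.89, 16.99]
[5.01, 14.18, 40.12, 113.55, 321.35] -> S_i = 5.01*2.83^i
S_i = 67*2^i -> [67, 134, 268, 536, 1072]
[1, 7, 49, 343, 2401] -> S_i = 1*7^i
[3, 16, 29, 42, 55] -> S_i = 3 + 13*i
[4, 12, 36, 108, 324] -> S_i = 4*3^i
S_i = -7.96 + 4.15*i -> [-7.96, -3.81, 0.34, 4.49, 8.64]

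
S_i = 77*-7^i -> [77, -539, 3773, -26411, 184877]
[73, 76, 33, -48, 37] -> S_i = Random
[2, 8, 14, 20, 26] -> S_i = 2 + 6*i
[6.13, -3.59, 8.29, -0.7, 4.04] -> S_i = Random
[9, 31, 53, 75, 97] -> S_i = 9 + 22*i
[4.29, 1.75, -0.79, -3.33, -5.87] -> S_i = 4.29 + -2.54*i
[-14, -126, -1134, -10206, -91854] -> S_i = -14*9^i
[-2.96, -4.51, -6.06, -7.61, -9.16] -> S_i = -2.96 + -1.55*i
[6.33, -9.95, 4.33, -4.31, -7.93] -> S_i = Random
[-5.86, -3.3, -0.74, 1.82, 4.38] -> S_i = -5.86 + 2.56*i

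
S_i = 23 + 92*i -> [23, 115, 207, 299, 391]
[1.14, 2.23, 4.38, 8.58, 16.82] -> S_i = 1.14*1.96^i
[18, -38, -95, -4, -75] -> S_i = Random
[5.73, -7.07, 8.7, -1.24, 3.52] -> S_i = Random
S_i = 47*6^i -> [47, 282, 1692, 10152, 60912]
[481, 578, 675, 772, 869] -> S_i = 481 + 97*i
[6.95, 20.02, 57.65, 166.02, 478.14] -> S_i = 6.95*2.88^i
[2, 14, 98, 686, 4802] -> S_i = 2*7^i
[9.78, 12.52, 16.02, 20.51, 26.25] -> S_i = 9.78*1.28^i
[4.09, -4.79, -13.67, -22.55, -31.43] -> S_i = 4.09 + -8.88*i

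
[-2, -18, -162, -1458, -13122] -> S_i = -2*9^i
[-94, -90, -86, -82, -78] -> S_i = -94 + 4*i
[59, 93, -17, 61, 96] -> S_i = Random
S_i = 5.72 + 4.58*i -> [5.72, 10.3, 14.88, 19.46, 24.04]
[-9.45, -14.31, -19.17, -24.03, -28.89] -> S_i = -9.45 + -4.86*i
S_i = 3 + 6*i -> [3, 9, 15, 21, 27]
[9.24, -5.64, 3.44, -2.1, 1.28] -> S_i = 9.24*(-0.61)^i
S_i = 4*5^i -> [4, 20, 100, 500, 2500]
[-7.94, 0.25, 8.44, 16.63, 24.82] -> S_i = -7.94 + 8.19*i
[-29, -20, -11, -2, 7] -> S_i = -29 + 9*i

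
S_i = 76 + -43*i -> [76, 33, -10, -53, -96]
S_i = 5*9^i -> [5, 45, 405, 3645, 32805]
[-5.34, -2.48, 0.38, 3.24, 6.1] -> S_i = -5.34 + 2.86*i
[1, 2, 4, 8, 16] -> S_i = 1*2^i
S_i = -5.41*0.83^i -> [-5.41, -4.49, -3.73, -3.09, -2.57]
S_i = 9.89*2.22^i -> [9.89, 21.96, 48.74, 108.21, 240.22]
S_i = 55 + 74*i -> [55, 129, 203, 277, 351]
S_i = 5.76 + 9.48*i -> [5.76, 15.24, 24.72, 34.2, 43.68]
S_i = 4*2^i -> [4, 8, 16, 32, 64]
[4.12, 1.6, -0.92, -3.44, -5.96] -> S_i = 4.12 + -2.52*i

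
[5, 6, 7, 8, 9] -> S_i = 5 + 1*i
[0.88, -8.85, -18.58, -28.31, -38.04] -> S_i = 0.88 + -9.73*i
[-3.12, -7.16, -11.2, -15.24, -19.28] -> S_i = -3.12 + -4.04*i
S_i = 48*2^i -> [48, 96, 192, 384, 768]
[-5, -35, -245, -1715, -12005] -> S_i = -5*7^i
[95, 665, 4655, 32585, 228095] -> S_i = 95*7^i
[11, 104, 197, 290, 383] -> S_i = 11 + 93*i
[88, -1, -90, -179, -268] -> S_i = 88 + -89*i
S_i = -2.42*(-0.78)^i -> [-2.42, 1.89, -1.47, 1.15, -0.9]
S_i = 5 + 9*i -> [5, 14, 23, 32, 41]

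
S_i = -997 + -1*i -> [-997, -998, -999, -1000, -1001]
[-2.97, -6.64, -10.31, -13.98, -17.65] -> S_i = -2.97 + -3.67*i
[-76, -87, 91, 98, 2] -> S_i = Random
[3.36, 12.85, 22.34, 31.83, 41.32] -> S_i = 3.36 + 9.49*i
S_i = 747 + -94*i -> [747, 653, 559, 465, 371]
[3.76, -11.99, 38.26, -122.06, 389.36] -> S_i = 3.76*(-3.19)^i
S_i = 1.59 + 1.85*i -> [1.59, 3.44, 5.29, 7.14, 8.99]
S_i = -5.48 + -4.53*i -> [-5.48, -10.01, -14.54, -19.07, -23.6]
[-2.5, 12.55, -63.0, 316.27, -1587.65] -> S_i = -2.50*(-5.02)^i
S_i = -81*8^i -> [-81, -648, -5184, -41472, -331776]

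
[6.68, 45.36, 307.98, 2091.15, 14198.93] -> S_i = 6.68*6.79^i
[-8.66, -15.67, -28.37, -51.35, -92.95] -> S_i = -8.66*1.81^i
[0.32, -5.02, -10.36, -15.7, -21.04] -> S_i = 0.32 + -5.34*i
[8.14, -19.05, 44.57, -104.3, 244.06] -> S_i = 8.14*(-2.34)^i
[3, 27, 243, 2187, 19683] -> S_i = 3*9^i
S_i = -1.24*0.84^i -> [-1.24, -1.04, -0.87, -0.73, -0.62]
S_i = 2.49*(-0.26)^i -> [2.49, -0.65, 0.17, -0.04, 0.01]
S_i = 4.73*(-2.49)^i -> [4.73, -11.78, 29.33, -73.02, 181.83]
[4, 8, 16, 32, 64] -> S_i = 4*2^i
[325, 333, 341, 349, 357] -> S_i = 325 + 8*i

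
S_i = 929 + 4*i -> [929, 933, 937, 941, 945]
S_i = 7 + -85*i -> [7, -78, -163, -248, -333]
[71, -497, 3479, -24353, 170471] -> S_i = 71*-7^i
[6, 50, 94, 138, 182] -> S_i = 6 + 44*i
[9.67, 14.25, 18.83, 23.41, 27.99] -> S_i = 9.67 + 4.58*i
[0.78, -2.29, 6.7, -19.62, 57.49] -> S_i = 0.78*(-2.93)^i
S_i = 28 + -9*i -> [28, 19, 10, 1, -8]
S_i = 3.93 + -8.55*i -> [3.93, -4.62, -13.17, -21.72, -30.27]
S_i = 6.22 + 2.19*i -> [6.22, 8.41, 10.6, 12.79, 14.98]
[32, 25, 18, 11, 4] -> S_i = 32 + -7*i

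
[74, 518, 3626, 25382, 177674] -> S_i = 74*7^i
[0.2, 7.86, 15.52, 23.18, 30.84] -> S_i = 0.20 + 7.66*i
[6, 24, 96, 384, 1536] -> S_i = 6*4^i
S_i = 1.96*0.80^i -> [1.96, 1.57, 1.25, 1.0, 0.8]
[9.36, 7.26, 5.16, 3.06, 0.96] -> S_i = 9.36 + -2.10*i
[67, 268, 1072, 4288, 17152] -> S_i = 67*4^i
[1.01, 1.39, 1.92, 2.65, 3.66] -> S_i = 1.01*1.38^i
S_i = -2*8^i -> [-2, -16, -128, -1024, -8192]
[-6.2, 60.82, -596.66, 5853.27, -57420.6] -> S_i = -6.20*(-9.81)^i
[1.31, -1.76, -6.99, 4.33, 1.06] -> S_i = Random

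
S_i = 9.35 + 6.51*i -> [9.35, 15.86, 22.37, 28.88, 35.39]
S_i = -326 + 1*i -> [-326, -325, -324, -323, -322]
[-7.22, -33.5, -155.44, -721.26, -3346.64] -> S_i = -7.22*4.64^i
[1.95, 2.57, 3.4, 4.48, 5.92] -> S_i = 1.95*1.32^i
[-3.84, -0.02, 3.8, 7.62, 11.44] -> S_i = -3.84 + 3.82*i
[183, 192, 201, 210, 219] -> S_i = 183 + 9*i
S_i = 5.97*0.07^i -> [5.97, 0.42, 0.03, 0.0, 0.0]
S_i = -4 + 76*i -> [-4, 72, 148, 224, 300]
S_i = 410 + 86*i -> [410, 496, 582, 668, 754]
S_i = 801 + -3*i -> [801, 798, 795, 792, 789]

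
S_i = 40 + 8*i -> [40, 48, 56, 64, 72]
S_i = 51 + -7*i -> [51, 44, 37, 30, 23]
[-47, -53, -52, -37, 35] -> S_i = Random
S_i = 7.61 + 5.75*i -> [7.61, 13.36, 19.11, 24.86, 30.61]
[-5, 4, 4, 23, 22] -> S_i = Random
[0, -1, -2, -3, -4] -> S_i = 0 + -1*i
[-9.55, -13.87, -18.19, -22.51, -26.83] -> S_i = -9.55 + -4.32*i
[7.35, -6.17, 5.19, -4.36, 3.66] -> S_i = 7.35*(-0.84)^i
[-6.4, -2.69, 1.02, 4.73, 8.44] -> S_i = -6.40 + 3.71*i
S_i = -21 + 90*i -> [-21, 69, 159, 249, 339]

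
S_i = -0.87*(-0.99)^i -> [-0.87, 0.86, -0.85, 0.84, -0.84]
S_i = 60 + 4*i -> [60, 64, 68, 72, 76]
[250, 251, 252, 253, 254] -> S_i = 250 + 1*i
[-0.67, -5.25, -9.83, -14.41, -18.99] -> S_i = -0.67 + -4.58*i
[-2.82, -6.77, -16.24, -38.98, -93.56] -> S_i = -2.82*2.40^i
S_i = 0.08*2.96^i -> [0.08, 0.24, 0.7, 2.07, 6.14]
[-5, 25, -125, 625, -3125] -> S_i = -5*-5^i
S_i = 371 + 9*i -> [371, 380, 389, 398, 407]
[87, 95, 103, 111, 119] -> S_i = 87 + 8*i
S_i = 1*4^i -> [1, 4, 16, 64, 256]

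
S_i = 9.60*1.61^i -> [9.6, 15.46, 24.88, 40.06, 64.5]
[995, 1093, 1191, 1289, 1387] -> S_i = 995 + 98*i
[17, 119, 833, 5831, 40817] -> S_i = 17*7^i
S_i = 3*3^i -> [3, 9, 27, 81, 243]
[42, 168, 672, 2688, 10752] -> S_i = 42*4^i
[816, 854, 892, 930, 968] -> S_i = 816 + 38*i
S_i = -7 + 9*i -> [-7, 2, 11, 20, 29]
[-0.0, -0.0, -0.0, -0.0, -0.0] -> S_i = -0.00*0.51^i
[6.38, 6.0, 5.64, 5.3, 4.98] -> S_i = 6.38*0.94^i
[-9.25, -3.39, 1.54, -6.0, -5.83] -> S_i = Random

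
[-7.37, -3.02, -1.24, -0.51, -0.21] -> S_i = -7.37*0.41^i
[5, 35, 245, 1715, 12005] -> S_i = 5*7^i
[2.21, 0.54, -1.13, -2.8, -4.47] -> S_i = 2.21 + -1.67*i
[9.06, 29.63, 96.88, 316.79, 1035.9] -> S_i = 9.06*3.27^i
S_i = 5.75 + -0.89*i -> [5.75, 4.86, 3.97, 3.08, 2.19]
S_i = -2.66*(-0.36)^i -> [-2.66, 0.96, -0.34, 0.12, -0.04]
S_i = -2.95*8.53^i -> [-2.95, -25.16, -214.64, -1830.92, -15617.74]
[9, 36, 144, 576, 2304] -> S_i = 9*4^i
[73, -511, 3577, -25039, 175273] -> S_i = 73*-7^i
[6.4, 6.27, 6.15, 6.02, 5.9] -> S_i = 6.40*0.98^i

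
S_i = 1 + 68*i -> [1, 69, 137, 205, 273]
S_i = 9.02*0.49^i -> [9.02, 4.42, 2.17, 1.06, 0.52]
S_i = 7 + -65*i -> [7, -58, -123, -188, -253]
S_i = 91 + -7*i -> [91, 84, 77, 70, 63]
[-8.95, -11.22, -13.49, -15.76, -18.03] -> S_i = -8.95 + -2.27*i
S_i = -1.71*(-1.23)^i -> [-1.71, 2.1, -2.59, 3.18, -3.91]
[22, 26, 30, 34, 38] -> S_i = 22 + 4*i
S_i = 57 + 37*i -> [57, 94, 131, 168, 205]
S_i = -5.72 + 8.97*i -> [-5.72, 3.25, 12.22, 21.19, 30.16]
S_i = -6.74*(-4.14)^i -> [-6.74, 27.9, -115.52, 478.26, -1979.98]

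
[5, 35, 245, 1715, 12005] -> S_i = 5*7^i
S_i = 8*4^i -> [8, 32, 128, 512, 2048]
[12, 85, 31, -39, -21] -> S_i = Random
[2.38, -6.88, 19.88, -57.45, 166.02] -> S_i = 2.38*(-2.89)^i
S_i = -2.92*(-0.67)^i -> [-2.92, 1.96, -1.31, 0.88, -0.59]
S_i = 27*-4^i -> [27, -108, 432, -1728, 6912]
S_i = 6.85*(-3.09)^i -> [6.85, -21.17, 65.4, -202.1, 624.49]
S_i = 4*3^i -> [4, 12, 36, 108, 324]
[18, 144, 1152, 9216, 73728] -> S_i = 18*8^i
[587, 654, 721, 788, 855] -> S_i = 587 + 67*i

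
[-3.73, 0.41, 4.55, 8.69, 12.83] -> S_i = -3.73 + 4.14*i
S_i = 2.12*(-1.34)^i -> [2.12, -2.84, 3.81, -5.1, 6.84]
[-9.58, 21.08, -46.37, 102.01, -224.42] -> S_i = -9.58*(-2.20)^i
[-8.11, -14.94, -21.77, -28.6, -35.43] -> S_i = -8.11 + -6.83*i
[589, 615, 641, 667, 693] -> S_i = 589 + 26*i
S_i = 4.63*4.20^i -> [4.63, 19.45, 81.67, 343.03, 1440.72]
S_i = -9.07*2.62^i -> [-9.07, -23.76, -62.26, -163.12, -427.38]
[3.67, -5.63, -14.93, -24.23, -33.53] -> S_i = 3.67 + -9.30*i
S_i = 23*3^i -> [23, 69, 207, 621, 1863]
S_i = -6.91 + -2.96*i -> [-6.91, -9.87, -12.83, -15.79, -18.75]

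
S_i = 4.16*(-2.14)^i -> [4.16, -8.9, 19.05, -40.77, 87.25]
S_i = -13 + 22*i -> [-13, 9, 31, 53, 75]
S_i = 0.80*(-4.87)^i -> [0.8, -3.9, 18.97, -92.4, 449.99]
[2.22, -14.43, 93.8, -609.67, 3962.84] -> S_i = 2.22*(-6.50)^i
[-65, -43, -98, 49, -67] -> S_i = Random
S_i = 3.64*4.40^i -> [3.64, 16.02, 70.47, 310.07, 1364.31]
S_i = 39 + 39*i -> [39, 78, 117, 156, 195]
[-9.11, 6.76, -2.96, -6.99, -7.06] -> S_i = Random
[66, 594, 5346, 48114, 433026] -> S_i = 66*9^i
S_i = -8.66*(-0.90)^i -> [-8.66, 7.79, -7.01, 6.31, -5.68]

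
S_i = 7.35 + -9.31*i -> [7.35, -1.96, -11.27, -20.58, -29.89]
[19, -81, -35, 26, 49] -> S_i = Random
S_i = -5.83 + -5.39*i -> [-5.83, -11.22, -16.61, -22.0, -27.39]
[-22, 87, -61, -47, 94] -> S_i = Random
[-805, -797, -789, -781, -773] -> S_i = -805 + 8*i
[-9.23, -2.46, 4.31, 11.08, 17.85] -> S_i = -9.23 + 6.77*i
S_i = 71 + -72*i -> [71, -1, -73, -145, -217]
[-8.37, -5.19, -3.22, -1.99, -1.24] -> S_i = -8.37*0.62^i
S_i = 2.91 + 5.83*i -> [2.91, 8.74, 14.57, 20.4, 26.23]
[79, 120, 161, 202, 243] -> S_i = 79 + 41*i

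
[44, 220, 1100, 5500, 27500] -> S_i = 44*5^i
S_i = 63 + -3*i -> [63, 60, 57, 54, 51]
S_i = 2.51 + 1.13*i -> [2.51, 3.64, 4.77, 5.9, 7.03]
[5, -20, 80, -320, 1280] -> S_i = 5*-4^i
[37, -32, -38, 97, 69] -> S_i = Random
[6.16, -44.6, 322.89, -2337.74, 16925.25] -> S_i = 6.16*(-7.24)^i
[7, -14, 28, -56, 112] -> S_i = 7*-2^i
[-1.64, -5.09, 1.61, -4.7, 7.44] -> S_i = Random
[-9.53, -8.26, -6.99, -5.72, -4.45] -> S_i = -9.53 + 1.27*i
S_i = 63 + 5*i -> [63, 68, 73, 78, 83]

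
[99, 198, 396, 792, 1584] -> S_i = 99*2^i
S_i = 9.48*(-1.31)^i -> [9.48, -12.42, 16.27, -21.31, 27.92]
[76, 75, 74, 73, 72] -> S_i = 76 + -1*i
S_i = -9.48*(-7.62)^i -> [-9.48, 72.24, -550.45, 4194.43, -31961.58]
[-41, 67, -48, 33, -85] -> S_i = Random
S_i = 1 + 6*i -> [1, 7, 13, 19, 25]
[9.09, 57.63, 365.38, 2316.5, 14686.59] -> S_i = 9.09*6.34^i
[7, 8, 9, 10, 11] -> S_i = 7 + 1*i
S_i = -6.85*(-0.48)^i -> [-6.85, 3.29, -1.58, 0.76, -0.36]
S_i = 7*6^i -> [7, 42, 252, 1512, 9072]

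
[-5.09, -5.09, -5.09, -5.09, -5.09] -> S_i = -5.09 + -0.00*i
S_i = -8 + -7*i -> [-8, -15, -22, -29, -36]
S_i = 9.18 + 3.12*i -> [9.18, 12.3, 15.42, 18.54, 21.66]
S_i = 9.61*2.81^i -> [9.61, 27.0, 75.88, 213.23, 599.17]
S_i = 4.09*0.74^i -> [4.09, 3.03, 2.24, 1.66, 1.23]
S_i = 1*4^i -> [1, 4, 16, 64, 256]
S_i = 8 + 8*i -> [8, 16, 24, 32, 40]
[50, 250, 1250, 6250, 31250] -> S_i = 50*5^i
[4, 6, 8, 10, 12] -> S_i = 4 + 2*i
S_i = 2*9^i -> [2, 18, 162, 1458, 13122]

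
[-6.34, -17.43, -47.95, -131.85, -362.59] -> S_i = -6.34*2.75^i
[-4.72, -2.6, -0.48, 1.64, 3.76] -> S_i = -4.72 + 2.12*i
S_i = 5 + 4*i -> [5, 9, 13, 17, 21]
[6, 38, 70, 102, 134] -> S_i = 6 + 32*i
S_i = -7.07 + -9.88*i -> [-7.07, -16.95, -26.83, -36.71, -46.59]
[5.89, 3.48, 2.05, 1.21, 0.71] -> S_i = 5.89*0.59^i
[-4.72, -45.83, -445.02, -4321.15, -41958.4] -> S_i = -4.72*9.71^i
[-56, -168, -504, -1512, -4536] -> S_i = -56*3^i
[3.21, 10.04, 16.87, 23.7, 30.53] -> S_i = 3.21 + 6.83*i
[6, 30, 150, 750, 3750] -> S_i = 6*5^i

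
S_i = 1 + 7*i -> [1, 8, 15, 22, 29]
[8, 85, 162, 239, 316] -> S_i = 8 + 77*i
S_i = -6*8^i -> [-6, -48, -384, -3072, -24576]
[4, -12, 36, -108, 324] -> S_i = 4*-3^i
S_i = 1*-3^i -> [1, -3, 9, -27, 81]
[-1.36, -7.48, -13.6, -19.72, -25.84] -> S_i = -1.36 + -6.12*i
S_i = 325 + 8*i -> [325, 333, 341, 349, 357]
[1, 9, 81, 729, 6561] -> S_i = 1*9^i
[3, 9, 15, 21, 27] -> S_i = 3 + 6*i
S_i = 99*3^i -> [99, 297, 891, 2673, 8019]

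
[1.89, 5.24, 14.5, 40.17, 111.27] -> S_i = 1.89*2.77^i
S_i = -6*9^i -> [-6, -54, -486, -4374, -39366]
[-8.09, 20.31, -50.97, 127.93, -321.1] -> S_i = -8.09*(-2.51)^i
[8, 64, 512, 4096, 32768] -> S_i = 8*8^i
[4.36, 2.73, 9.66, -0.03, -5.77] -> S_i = Random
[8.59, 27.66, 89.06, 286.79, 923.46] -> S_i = 8.59*3.22^i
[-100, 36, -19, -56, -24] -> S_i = Random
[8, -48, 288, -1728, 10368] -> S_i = 8*-6^i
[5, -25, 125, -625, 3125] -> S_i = 5*-5^i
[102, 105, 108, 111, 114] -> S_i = 102 + 3*i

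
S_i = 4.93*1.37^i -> [4.93, 6.75, 9.25, 12.68, 17.37]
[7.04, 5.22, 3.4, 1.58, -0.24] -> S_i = 7.04 + -1.82*i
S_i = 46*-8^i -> [46, -368, 2944, -23552, 188416]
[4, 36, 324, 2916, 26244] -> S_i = 4*9^i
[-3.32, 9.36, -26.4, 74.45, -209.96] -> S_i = -3.32*(-2.82)^i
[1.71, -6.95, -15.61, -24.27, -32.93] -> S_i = 1.71 + -8.66*i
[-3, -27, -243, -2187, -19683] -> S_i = -3*9^i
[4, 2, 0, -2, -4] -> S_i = 4 + -2*i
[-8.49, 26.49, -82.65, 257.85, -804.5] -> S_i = -8.49*(-3.12)^i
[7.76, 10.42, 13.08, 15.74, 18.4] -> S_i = 7.76 + 2.66*i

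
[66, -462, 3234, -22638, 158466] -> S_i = 66*-7^i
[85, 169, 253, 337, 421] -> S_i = 85 + 84*i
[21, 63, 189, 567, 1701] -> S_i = 21*3^i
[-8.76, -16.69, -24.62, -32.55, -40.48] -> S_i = -8.76 + -7.93*i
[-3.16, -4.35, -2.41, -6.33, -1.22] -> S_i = Random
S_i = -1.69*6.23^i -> [-1.69, -10.53, -65.59, -408.65, -2545.89]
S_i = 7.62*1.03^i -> [7.62, 7.85, 8.08, 8.33, 8.58]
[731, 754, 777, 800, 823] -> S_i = 731 + 23*i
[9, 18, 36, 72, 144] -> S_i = 9*2^i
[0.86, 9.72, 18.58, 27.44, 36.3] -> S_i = 0.86 + 8.86*i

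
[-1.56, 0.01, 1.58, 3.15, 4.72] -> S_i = -1.56 + 1.57*i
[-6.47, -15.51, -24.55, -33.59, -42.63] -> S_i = -6.47 + -9.04*i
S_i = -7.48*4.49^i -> [-7.48, -33.59, -150.8, -677.08, -3040.09]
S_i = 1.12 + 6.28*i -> [1.12, 7.4, 13.68, 19.96, 26.24]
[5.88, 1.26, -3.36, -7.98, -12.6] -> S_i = 5.88 + -4.62*i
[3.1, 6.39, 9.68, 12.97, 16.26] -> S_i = 3.10 + 3.29*i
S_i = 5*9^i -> [5, 45, 405, 3645, 32805]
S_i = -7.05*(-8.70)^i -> [-7.05, 61.33, -533.61, 4642.45, -40389.28]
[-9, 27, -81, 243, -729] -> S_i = -9*-3^i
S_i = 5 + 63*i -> [5, 68, 131, 194, 257]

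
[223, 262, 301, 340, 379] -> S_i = 223 + 39*i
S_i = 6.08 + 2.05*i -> [6.08, 8.13, 10.18, 12.23, 14.28]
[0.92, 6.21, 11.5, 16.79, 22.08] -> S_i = 0.92 + 5.29*i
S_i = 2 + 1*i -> [2, 3, 4, 5, 6]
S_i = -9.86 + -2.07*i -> [-9.86, -11.93, -14.0, -16.07, -18.14]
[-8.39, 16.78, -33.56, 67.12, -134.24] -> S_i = -8.39*(-2.00)^i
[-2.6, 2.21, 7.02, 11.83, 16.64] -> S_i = -2.60 + 4.81*i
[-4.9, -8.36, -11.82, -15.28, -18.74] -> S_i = -4.90 + -3.46*i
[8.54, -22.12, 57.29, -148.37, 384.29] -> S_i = 8.54*(-2.59)^i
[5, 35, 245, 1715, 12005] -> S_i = 5*7^i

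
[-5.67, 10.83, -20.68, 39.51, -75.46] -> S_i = -5.67*(-1.91)^i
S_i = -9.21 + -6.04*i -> [-9.21, -15.25, -21.29, -27.33, -33.37]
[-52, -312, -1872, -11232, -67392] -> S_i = -52*6^i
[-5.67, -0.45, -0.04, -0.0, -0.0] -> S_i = -5.67*0.08^i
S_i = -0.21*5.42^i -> [-0.21, -1.14, -6.17, -33.44, -181.22]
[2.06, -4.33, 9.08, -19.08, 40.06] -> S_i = 2.06*(-2.10)^i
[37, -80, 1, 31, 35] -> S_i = Random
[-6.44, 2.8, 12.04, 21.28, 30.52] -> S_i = -6.44 + 9.24*i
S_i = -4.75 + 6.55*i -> [-4.75, 1.8, 8.35, 14.9, 21.45]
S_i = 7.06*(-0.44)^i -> [7.06, -3.11, 1.37, -0.6, 0.26]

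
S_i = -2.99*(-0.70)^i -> [-2.99, 2.09, -1.47, 1.03, -0.72]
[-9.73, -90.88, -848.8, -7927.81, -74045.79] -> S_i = -9.73*9.34^i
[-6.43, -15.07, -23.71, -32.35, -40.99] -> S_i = -6.43 + -8.64*i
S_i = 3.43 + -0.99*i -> [3.43, 2.44, 1.45, 0.46, -0.53]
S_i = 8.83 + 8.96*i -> [8.83, 17.79, 26.75, 35.71, 44.67]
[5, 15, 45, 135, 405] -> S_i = 5*3^i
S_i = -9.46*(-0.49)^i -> [-9.46, 4.64, -2.27, 1.11, -0.55]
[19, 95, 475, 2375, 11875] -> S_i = 19*5^i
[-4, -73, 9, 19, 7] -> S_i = Random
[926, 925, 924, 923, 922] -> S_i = 926 + -1*i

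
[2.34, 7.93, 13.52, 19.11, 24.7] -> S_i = 2.34 + 5.59*i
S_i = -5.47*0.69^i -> [-5.47, -3.77, -2.6, -1.8, -1.24]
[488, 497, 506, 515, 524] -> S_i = 488 + 9*i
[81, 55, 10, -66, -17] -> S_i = Random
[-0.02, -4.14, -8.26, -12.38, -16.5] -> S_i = -0.02 + -4.12*i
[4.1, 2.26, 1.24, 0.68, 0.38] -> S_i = 4.10*0.55^i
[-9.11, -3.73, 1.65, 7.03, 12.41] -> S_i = -9.11 + 5.38*i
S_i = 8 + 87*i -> [8, 95, 182, 269, 356]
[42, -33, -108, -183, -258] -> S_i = 42 + -75*i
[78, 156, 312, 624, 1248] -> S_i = 78*2^i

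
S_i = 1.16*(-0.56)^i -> [1.16, -0.65, 0.36, -0.2, 0.11]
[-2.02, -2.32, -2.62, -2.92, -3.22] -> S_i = -2.02 + -0.30*i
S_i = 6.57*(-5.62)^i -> [6.57, -36.92, 207.51, -1166.2, 6554.06]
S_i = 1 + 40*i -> [1, 41, 81, 121, 161]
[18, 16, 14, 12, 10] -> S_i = 18 + -2*i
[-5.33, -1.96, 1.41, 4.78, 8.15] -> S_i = -5.33 + 3.37*i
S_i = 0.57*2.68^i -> [0.57, 1.53, 4.09, 10.97, 29.4]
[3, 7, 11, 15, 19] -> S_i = 3 + 4*i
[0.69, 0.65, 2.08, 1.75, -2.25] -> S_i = Random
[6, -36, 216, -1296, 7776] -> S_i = 6*-6^i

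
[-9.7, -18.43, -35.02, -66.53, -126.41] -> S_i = -9.70*1.90^i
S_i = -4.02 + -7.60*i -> [-4.02, -11.62, -19.22, -26.82, -34.42]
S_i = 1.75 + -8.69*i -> [1.75, -6.94, -15.63, -24.32, -33.01]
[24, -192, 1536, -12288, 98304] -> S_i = 24*-8^i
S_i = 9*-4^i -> [9, -36, 144, -576, 2304]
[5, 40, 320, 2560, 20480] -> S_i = 5*8^i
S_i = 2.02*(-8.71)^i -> [2.02, -17.59, 153.25, -1334.77, 11625.83]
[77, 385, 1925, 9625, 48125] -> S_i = 77*5^i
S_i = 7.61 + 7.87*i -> [7.61, 15.48, 23.35, 31.22, 39.09]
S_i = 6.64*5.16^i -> [6.64, 34.26, 176.79, 912.26, 4707.25]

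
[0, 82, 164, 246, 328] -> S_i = 0 + 82*i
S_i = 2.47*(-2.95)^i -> [2.47, -7.29, 21.5, -63.41, 187.06]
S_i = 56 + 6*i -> [56, 62, 68, 74, 80]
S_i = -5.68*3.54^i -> [-5.68, -20.11, -71.18, -251.98, -891.99]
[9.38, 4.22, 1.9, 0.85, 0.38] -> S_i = 9.38*0.45^i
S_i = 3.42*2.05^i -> [3.42, 7.01, 14.37, 29.46, 60.4]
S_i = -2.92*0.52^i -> [-2.92, -1.52, -0.79, -0.41, -0.21]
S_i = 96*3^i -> [96, 288, 864, 2592, 7776]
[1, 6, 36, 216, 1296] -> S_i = 1*6^i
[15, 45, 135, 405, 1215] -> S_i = 15*3^i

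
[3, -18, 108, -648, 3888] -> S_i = 3*-6^i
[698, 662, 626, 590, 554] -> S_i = 698 + -36*i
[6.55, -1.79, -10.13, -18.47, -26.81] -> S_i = 6.55 + -8.34*i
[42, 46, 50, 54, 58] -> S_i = 42 + 4*i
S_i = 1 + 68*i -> [1, 69, 137, 205, 273]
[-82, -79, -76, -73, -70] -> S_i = -82 + 3*i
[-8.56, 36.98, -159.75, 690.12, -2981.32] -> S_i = -8.56*(-4.32)^i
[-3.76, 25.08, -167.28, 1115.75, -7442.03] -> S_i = -3.76*(-6.67)^i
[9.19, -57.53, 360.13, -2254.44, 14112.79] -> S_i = 9.19*(-6.26)^i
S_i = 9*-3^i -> [9, -27, 81, -243, 729]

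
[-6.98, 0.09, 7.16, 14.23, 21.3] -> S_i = -6.98 + 7.07*i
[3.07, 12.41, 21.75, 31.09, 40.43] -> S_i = 3.07 + 9.34*i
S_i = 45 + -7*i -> [45, 38, 31, 24, 17]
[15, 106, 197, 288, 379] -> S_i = 15 + 91*i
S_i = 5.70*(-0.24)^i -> [5.7, -1.37, 0.33, -0.08, 0.02]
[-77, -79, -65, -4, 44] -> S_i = Random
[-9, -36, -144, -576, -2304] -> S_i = -9*4^i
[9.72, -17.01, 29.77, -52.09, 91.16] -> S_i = 9.72*(-1.75)^i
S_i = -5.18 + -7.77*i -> [-5.18, -12.95, -20.72, -28.49, -36.26]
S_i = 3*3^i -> [3, 9, 27, 81, 243]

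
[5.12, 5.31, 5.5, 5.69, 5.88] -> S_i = 5.12 + 0.19*i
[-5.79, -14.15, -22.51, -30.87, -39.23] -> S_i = -5.79 + -8.36*i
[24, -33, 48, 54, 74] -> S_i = Random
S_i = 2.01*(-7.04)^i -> [2.01, -14.15, 99.62, -701.32, 4937.27]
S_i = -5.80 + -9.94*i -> [-5.8, -15.74, -25.68, -35.62, -45.56]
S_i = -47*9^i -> [-47, -423, -3807, -34263, -308367]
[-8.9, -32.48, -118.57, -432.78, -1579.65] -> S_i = -8.90*3.65^i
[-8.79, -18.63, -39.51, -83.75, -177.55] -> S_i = -8.79*2.12^i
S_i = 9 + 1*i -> [9, 10, 11, 12, 13]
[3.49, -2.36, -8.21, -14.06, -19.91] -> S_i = 3.49 + -5.85*i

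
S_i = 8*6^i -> [8, 48, 288, 1728, 10368]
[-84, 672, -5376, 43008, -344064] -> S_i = -84*-8^i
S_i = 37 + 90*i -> [37, 127, 217, 307, 397]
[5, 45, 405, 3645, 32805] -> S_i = 5*9^i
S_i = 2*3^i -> [2, 6, 18, 54, 162]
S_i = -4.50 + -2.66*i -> [-4.5, -7.16, -9.82, -12.48, -15.14]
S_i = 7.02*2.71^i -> [7.02, 19.02, 51.56, 139.72, 378.63]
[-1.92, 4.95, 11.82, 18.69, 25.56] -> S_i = -1.92 + 6.87*i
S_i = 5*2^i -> [5, 10, 20, 40, 80]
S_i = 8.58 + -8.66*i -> [8.58, -0.08, -8.74, -17.4, -26.06]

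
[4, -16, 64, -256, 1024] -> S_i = 4*-4^i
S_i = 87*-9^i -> [87, -783, 7047, -63423, 570807]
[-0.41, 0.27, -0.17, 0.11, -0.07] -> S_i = -0.41*(-0.65)^i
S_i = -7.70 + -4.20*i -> [-7.7, -11.9, -16.1, -20.3, -24.5]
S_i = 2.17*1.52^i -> [2.17, 3.3, 5.01, 7.62, 11.58]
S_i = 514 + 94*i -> [514, 608, 702, 796, 890]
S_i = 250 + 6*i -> [250, 256, 262, 268, 274]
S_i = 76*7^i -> [76, 532, 3724, 26068, 182476]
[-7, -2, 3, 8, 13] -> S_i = -7 + 5*i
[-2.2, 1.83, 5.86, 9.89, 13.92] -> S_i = -2.20 + 4.03*i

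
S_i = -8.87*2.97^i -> [-8.87, -26.34, -78.24, -232.38, -690.16]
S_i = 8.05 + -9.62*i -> [8.05, -1.57, -11.19, -20.81, -30.43]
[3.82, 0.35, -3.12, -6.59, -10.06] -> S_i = 3.82 + -3.47*i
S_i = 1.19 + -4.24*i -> [1.19, -3.05, -7.29, -11.53, -15.77]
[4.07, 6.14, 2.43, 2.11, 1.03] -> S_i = Random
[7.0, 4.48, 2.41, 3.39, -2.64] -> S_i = Random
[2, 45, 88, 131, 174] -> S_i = 2 + 43*i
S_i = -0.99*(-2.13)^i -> [-0.99, 2.11, -4.49, 9.57, -20.38]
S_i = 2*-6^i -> [2, -12, 72, -432, 2592]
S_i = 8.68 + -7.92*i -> [8.68, 0.76, -7.16, -15.08, -23.0]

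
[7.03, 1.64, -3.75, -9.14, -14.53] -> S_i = 7.03 + -5.39*i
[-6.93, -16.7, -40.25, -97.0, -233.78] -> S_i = -6.93*2.41^i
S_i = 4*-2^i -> [4, -8, 16, -32, 64]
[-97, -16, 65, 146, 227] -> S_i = -97 + 81*i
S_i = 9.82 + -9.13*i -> [9.82, 0.69, -8.44, -17.57, -26.7]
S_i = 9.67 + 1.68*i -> [9.67, 11.35, 13.03, 14.71, 16.39]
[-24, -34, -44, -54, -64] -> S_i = -24 + -10*i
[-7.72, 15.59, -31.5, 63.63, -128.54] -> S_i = -7.72*(-2.02)^i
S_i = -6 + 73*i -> [-6, 67, 140, 213, 286]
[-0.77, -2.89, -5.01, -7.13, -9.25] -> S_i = -0.77 + -2.12*i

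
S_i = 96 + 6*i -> [96, 102, 108, 114, 120]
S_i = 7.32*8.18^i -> [7.32, 59.88, 489.8, 4006.55, 32773.61]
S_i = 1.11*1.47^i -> [1.11, 1.63, 2.4, 3.53, 5.18]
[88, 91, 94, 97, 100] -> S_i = 88 + 3*i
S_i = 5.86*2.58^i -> [5.86, 15.12, 39.01, 100.64, 259.64]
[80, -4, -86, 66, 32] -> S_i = Random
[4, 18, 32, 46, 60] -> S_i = 4 + 14*i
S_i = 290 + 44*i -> [290, 334, 378, 422, 466]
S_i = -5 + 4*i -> [-5, -1, 3, 7, 11]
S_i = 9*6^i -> [9, 54, 324, 1944, 11664]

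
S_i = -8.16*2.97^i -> [-8.16, -24.24, -71.98, -213.78, -634.92]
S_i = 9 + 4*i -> [9, 13, 17, 21, 25]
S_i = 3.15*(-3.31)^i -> [3.15, -10.43, 34.51, -114.23, 378.11]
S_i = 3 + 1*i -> [3, 4, 5, 6, 7]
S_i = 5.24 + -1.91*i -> [5.24, 3.33, 1.42, -0.49, -2.4]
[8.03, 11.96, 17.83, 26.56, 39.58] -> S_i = 8.03*1.49^i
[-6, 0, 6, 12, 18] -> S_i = -6 + 6*i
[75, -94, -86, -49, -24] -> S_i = Random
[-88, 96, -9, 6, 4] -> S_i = Random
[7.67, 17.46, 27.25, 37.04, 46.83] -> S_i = 7.67 + 9.79*i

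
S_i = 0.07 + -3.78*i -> [0.07, -3.71, -7.49, -11.27, -15.05]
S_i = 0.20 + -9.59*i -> [0.2, -9.39, -18.98, -28.57, -38.16]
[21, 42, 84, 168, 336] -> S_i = 21*2^i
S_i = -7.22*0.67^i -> [-7.22, -4.84, -3.24, -2.17, -1.45]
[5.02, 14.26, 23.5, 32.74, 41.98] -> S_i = 5.02 + 9.24*i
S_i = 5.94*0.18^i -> [5.94, 1.07, 0.19, 0.03, 0.01]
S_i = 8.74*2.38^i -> [8.74, 20.8, 49.51, 117.83, 280.43]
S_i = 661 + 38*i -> [661, 699, 737, 775, 813]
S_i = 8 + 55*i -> [8, 63, 118, 173, 228]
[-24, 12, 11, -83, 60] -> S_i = Random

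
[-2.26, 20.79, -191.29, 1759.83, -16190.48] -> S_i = -2.26*(-9.20)^i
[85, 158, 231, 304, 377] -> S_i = 85 + 73*i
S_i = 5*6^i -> [5, 30, 180, 1080, 6480]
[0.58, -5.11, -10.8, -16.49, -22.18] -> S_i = 0.58 + -5.69*i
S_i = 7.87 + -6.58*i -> [7.87, 1.29, -5.29, -11.87, -18.45]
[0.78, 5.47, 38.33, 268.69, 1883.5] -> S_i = 0.78*7.01^i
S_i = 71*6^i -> [71, 426, 2556, 15336, 92016]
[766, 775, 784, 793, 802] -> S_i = 766 + 9*i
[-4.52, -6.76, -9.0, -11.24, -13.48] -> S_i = -4.52 + -2.24*i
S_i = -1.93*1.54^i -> [-1.93, -2.97, -4.58, -7.05, -10.86]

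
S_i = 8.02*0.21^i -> [8.02, 1.68, 0.35, 0.07, 0.02]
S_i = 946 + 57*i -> [946, 1003, 1060, 1117, 1174]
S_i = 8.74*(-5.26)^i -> [8.74, -45.97, 241.81, -1271.95, 6690.44]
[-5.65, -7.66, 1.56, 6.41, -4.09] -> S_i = Random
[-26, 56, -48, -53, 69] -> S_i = Random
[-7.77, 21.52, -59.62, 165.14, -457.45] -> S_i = -7.77*(-2.77)^i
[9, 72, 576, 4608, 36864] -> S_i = 9*8^i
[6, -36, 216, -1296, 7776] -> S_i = 6*-6^i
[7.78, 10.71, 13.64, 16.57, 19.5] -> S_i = 7.78 + 2.93*i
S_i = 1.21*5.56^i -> [1.21, 6.73, 37.41, 207.97, 1156.34]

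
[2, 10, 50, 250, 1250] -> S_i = 2*5^i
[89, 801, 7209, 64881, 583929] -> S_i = 89*9^i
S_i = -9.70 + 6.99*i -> [-9.7, -2.71, 4.28, 11.27, 18.26]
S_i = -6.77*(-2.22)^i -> [-6.77, 15.03, -33.37, 74.07, -164.44]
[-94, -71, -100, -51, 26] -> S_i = Random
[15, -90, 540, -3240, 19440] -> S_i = 15*-6^i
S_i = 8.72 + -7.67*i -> [8.72, 1.05, -6.62, -14.29, -21.96]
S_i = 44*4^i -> [44, 176, 704, 2816, 11264]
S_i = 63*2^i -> [63, 126, 252, 504, 1008]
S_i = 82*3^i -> [82, 246, 738, 2214, 6642]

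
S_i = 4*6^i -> [4, 24, 144, 864, 5184]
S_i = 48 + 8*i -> [48, 56, 64, 72, 80]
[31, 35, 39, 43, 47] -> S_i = 31 + 4*i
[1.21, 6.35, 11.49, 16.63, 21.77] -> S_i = 1.21 + 5.14*i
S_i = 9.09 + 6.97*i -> [9.09, 16.06, 23.03, 30.0, 36.97]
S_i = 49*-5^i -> [49, -245, 1225, -6125, 30625]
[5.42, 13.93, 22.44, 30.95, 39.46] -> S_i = 5.42 + 8.51*i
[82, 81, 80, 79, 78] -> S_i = 82 + -1*i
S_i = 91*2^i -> [91, 182, 364, 728, 1456]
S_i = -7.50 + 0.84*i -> [-7.5, -6.66, -5.82, -4.98, -4.14]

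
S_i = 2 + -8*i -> [2, -6, -14, -22, -30]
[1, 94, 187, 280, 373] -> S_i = 1 + 93*i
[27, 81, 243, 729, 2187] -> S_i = 27*3^i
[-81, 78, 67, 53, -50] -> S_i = Random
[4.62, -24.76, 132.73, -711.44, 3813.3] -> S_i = 4.62*(-5.36)^i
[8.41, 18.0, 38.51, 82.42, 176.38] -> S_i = 8.41*2.14^i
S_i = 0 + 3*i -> [0, 3, 6, 9, 12]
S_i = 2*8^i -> [2, 16, 128, 1024, 8192]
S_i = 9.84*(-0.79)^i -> [9.84, -7.77, 6.14, -4.85, 3.83]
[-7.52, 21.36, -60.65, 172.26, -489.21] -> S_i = -7.52*(-2.84)^i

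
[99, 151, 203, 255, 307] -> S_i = 99 + 52*i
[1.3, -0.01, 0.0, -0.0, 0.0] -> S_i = 1.30*(-0.01)^i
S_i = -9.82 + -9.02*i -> [-9.82, -18.84, -27.86, -36.88, -45.9]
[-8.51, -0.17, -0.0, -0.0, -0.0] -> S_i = -8.51*0.02^i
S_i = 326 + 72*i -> [326, 398, 470, 542, 614]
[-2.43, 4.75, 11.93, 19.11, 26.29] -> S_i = -2.43 + 7.18*i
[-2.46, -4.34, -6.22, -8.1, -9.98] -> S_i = -2.46 + -1.88*i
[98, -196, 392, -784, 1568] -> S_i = 98*-2^i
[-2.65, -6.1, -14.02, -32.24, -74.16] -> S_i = -2.65*2.30^i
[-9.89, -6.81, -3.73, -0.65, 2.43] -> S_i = -9.89 + 3.08*i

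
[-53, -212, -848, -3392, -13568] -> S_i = -53*4^i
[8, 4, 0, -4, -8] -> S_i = 8 + -4*i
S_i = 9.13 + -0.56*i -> [9.13, 8.57, 8.01, 7.45, 6.89]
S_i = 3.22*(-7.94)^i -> [3.22, -25.57, 203.0, -1611.82, 12797.88]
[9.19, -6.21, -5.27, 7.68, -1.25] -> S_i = Random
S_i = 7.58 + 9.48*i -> [7.58, 17.06, 26.54, 36.02, 45.5]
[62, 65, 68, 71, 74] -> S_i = 62 + 3*i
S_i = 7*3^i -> [7, 21, 63, 189, 567]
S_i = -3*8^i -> [-3, -24, -192, -1536, -12288]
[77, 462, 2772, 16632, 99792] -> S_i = 77*6^i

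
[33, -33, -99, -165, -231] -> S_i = 33 + -66*i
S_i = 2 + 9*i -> [2, 11, 20, 29, 38]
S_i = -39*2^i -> [-39, -78, -156, -312, -624]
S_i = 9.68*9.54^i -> [9.68, 92.35, 880.99, 8404.67, 80180.52]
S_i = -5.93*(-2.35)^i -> [-5.93, 13.94, -32.75, 76.96, -180.85]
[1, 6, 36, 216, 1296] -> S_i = 1*6^i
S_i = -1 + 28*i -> [-1, 27, 55, 83, 111]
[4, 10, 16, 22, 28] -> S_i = 4 + 6*i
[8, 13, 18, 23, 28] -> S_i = 8 + 5*i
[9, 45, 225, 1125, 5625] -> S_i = 9*5^i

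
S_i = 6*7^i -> [6, 42, 294, 2058, 14406]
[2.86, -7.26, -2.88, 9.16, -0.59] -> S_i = Random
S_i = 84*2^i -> [84, 168, 336, 672, 1344]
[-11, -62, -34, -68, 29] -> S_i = Random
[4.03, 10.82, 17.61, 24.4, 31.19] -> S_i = 4.03 + 6.79*i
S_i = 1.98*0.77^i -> [1.98, 1.52, 1.17, 0.9, 0.7]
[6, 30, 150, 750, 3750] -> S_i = 6*5^i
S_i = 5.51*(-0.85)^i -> [5.51, -4.68, 3.98, -3.38, 2.88]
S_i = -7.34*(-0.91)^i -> [-7.34, 6.68, -6.08, 5.53, -5.03]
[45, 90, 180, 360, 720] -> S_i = 45*2^i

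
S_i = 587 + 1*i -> [587, 588, 589, 590, 591]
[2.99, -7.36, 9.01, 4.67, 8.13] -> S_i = Random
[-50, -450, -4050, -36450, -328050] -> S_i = -50*9^i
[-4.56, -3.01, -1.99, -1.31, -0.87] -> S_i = -4.56*0.66^i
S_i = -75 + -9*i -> [-75, -84, -93, -102, -111]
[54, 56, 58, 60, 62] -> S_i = 54 + 2*i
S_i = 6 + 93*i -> [6, 99, 192, 285, 378]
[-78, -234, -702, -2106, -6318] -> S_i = -78*3^i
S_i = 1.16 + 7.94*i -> [1.16, 9.1, 17.04, 24.98, 32.92]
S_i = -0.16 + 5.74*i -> [-0.16, 5.58, 11.32, 17.06, 22.8]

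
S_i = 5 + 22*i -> [5, 27, 49, 71, 93]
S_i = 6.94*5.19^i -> [6.94, 36.02, 186.94, 970.2, 5035.34]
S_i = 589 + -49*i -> [589, 540, 491, 442, 393]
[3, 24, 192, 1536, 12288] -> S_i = 3*8^i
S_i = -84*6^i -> [-84, -504, -3024, -18144, -108864]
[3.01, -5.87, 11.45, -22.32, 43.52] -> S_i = 3.01*(-1.95)^i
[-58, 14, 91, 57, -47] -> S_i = Random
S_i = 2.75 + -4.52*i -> [2.75, -1.77, -6.29, -10.81, -15.33]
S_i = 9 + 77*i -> [9, 86, 163, 240, 317]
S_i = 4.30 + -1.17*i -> [4.3, 3.13, 1.96, 0.79, -0.38]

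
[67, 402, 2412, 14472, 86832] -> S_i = 67*6^i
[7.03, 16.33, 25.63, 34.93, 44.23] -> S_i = 7.03 + 9.30*i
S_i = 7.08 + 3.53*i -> [7.08, 10.61, 14.14, 17.67, 21.2]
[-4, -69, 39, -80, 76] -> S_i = Random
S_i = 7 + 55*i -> [7, 62, 117, 172, 227]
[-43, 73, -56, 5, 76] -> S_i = Random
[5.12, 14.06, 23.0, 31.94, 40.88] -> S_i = 5.12 + 8.94*i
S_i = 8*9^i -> [8, 72, 648, 5832, 52488]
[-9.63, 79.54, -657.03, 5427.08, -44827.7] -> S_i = -9.63*(-8.26)^i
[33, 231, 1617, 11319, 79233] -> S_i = 33*7^i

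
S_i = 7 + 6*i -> [7, 13, 19, 25, 31]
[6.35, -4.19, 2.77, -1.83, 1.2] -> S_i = 6.35*(-0.66)^i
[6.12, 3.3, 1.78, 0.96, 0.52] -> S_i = 6.12*0.54^i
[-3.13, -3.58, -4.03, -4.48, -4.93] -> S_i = -3.13 + -0.45*i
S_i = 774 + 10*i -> [774, 784, 794, 804, 814]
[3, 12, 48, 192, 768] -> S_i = 3*4^i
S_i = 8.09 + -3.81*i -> [8.09, 4.28, 0.47, -3.34, -7.15]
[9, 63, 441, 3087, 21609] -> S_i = 9*7^i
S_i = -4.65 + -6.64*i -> [-4.65, -11.29, -17.93, -24.57, -31.21]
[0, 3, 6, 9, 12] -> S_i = 0 + 3*i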